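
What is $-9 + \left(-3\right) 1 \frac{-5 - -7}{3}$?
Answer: $-11$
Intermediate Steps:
$-9 + \left(-3\right) 1 \frac{-5 - -7}{3} = -9 - 3 \left(-5 + 7\right) \frac{1}{3} = -9 - 3 \cdot 2 \cdot \frac{1}{3} = -9 - 2 = -11$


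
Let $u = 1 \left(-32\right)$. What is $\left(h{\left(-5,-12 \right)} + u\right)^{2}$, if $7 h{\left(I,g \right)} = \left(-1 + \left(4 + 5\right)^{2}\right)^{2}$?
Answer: $\frac{38142976}{49} \approx 7.7843 \cdot 10^{5}$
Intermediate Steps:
$u = -32$
$h{\left(I,g \right)} = \frac{6400}{7}$ ($h{\left(I,g \right)} = \frac{\left(-1 + \left(4 + 5\right)^{2}\right)^{2}}{7} = \frac{\left(-1 + 9^{2}\right)^{2}}{7} = \frac{\left(-1 + 81\right)^{2}}{7} = \frac{80^{2}}{7} = \frac{1}{7} \cdot 6400 = \frac{6400}{7}$)
$\left(h{\left(-5,-12 \right)} + u\right)^{2} = \left(\frac{6400}{7} - 32\right)^{2} = \left(\frac{6176}{7}\right)^{2} = \frac{38142976}{49}$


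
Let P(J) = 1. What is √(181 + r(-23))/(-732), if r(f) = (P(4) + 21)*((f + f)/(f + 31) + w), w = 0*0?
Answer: -√218/1464 ≈ -0.010085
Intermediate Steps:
w = 0
r(f) = 44*f/(31 + f) (r(f) = (1 + 21)*((f + f)/(f + 31) + 0) = 22*((2*f)/(31 + f) + 0) = 22*(2*f/(31 + f) + 0) = 22*(2*f/(31 + f)) = 44*f/(31 + f))
√(181 + r(-23))/(-732) = √(181 + 44*(-23)/(31 - 23))/(-732) = √(181 + 44*(-23)/8)*(-1/732) = √(181 + 44*(-23)*(⅛))*(-1/732) = √(181 - 253/2)*(-1/732) = √(109/2)*(-1/732) = (√218/2)*(-1/732) = -√218/1464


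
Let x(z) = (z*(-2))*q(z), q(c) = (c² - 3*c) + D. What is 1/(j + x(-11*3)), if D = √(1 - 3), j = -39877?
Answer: 38531/1484646673 - 66*I*√2/1484646673 ≈ 2.5953e-5 - 6.2869e-8*I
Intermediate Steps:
D = I*√2 (D = √(-2) = I*√2 ≈ 1.4142*I)
q(c) = c² - 3*c + I*√2 (q(c) = (c² - 3*c) + I*√2 = c² - 3*c + I*√2)
x(z) = -2*z*(z² - 3*z + I*√2) (x(z) = (z*(-2))*(z² - 3*z + I*√2) = (-2*z)*(z² - 3*z + I*√2) = -2*z*(z² - 3*z + I*√2))
1/(j + x(-11*3)) = 1/(-39877 + 2*(-11*3)*(-(-11*3)² + 3*(-11*3) - I*√2)) = 1/(-39877 + 2*(-33)*(-1*(-33)² + 3*(-33) - I*√2)) = 1/(-39877 + 2*(-33)*(-1*1089 - 99 - I*√2)) = 1/(-39877 + 2*(-33)*(-1089 - 99 - I*√2)) = 1/(-39877 + 2*(-33)*(-1188 - I*√2)) = 1/(-39877 + (78408 + 66*I*√2)) = 1/(38531 + 66*I*√2)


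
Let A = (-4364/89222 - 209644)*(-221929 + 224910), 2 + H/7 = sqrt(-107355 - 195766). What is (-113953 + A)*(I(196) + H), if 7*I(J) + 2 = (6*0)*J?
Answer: 2788467937262900/312277 - 27884679372629*I*sqrt(303121)/6373 ≈ 8.9295e+9 - 2.409e+12*I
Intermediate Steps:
H = -14 + 7*I*sqrt(303121) (H = -14 + 7*sqrt(-107355 - 195766) = -14 + 7*sqrt(-303121) = -14 + 7*(I*sqrt(303121)) = -14 + 7*I*sqrt(303121) ≈ -14.0 + 3853.9*I)
I(J) = -2/7 (I(J) = -2/7 + ((6*0)*J)/7 = -2/7 + (0*J)/7 = -2/7 + (1/7)*0 = -2/7 + 0 = -2/7)
A = -27879595815346/44611 (A = (-4364*1/89222 - 209644)*2981 = (-2182/44611 - 209644)*2981 = -9352430666/44611*2981 = -27879595815346/44611 ≈ -6.2495e+8)
(-113953 + A)*(I(196) + H) = (-113953 - 27879595815346/44611)*(-2/7 + (-14 + 7*I*sqrt(303121))) = -27884679372629*(-100/7 + 7*I*sqrt(303121))/44611 = 2788467937262900/312277 - 27884679372629*I*sqrt(303121)/6373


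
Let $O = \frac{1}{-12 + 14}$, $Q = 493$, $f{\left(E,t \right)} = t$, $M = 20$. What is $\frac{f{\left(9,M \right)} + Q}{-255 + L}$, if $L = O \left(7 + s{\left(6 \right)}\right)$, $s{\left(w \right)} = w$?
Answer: $- \frac{1026}{497} \approx -2.0644$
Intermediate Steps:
$O = \frac{1}{2} \approx 0.5$
$L = \frac{13}{2}$ ($L = \frac{7 + 6}{2} = \frac{1}{2} \cdot 13 = \frac{13}{2} \approx 6.5$)
$\frac{f{\left(9,M \right)} + Q}{-255 + L} = \frac{20 + 493}{-255 + \frac{13}{2}} = \frac{513}{- \frac{497}{2}} = 513 \left(- \frac{2}{497}\right) = - \frac{1026}{497}$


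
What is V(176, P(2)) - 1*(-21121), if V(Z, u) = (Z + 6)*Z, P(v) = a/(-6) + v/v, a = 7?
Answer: 53153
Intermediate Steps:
P(v) = -⅙ (P(v) = 7/(-6) + v/v = 7*(-⅙) + 1 = -7/6 + 1 = -⅙)
V(Z, u) = Z*(6 + Z) (V(Z, u) = (6 + Z)*Z = Z*(6 + Z))
V(176, P(2)) - 1*(-21121) = 176*(6 + 176) - 1*(-21121) = 176*182 + 21121 = 32032 + 21121 = 53153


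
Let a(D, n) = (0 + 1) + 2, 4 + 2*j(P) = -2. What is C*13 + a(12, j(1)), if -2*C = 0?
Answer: 3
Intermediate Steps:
j(P) = -3 (j(P) = -2 + (1/2)*(-2) = -2 - 1 = -3)
a(D, n) = 3 (a(D, n) = 1 + 2 = 3)
C = 0 (C = -1/2*0 = 0)
C*13 + a(12, j(1)) = 0*13 + 3 = 0 + 3 = 3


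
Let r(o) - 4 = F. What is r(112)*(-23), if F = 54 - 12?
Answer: -1058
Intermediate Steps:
F = 42
r(o) = 46 (r(o) = 4 + 42 = 46)
r(112)*(-23) = 46*(-23) = -1058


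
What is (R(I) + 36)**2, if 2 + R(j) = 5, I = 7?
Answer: 1521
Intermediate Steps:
R(j) = 3 (R(j) = -2 + 5 = 3)
(R(I) + 36)**2 = (3 + 36)**2 = 39**2 = 1521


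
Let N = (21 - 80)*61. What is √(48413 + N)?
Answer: √44814 ≈ 211.69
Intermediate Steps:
N = -3599 (N = -59*61 = -3599)
√(48413 + N) = √(48413 - 3599) = √44814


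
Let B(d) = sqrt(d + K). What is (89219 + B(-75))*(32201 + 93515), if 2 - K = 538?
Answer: 11216255804 + 125716*I*sqrt(611) ≈ 1.1216e+10 + 3.1075e+6*I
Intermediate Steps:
K = -536 (K = 2 - 1*538 = 2 - 538 = -536)
B(d) = sqrt(-536 + d) (B(d) = sqrt(d - 536) = sqrt(-536 + d))
(89219 + B(-75))*(32201 + 93515) = (89219 + sqrt(-536 - 75))*(32201 + 93515) = (89219 + sqrt(-611))*125716 = (89219 + I*sqrt(611))*125716 = 11216255804 + 125716*I*sqrt(611)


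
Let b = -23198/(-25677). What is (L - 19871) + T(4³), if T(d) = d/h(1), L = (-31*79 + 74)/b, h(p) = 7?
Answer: -521738237/23198 ≈ -22491.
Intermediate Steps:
b = 23198/25677 (b = -23198*(-1/25677) = 23198/25677 ≈ 0.90345)
L = -60982875/23198 (L = (-31*79 + 74)/(23198/25677) = (-2449 + 74)*(25677/23198) = -2375*25677/23198 = -60982875/23198 ≈ -2628.8)
T(d) = d/7
(L - 19871) + T(4³) = (-60982875/23198 - 19871) + (⅐)*4³ = -521950333/23198 + (⅐)*64 = -521950333/23198 + 64/7 = -521738237/23198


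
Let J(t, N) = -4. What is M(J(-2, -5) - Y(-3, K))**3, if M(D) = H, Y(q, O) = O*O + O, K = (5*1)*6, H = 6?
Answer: 216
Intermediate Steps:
K = 30 (K = 5*6 = 30)
Y(q, O) = O + O**2 (Y(q, O) = O**2 + O = O + O**2)
M(D) = 6
M(J(-2, -5) - Y(-3, K))**3 = 6**3 = 216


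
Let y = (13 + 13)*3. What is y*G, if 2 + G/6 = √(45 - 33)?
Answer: -936 + 936*√3 ≈ 685.20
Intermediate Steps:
G = -12 + 12*√3 (G = -12 + 6*√(45 - 33) = -12 + 6*√12 = -12 + 6*(2*√3) = -12 + 12*√3 ≈ 8.7846)
y = 78 (y = 26*3 = 78)
y*G = 78*(-12 + 12*√3) = -936 + 936*√3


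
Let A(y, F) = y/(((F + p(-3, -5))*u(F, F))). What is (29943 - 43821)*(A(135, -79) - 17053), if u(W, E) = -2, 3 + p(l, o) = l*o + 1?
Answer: 5206241493/22 ≈ 2.3665e+8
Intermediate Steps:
p(l, o) = -2 + l*o (p(l, o) = -3 + (l*o + 1) = -3 + (1 + l*o) = -2 + l*o)
A(y, F) = y/(-26 - 2*F) (A(y, F) = y/(((F + (-2 - 3*(-5)))*(-2))) = y/(((F + (-2 + 15))*(-2))) = y/(((F + 13)*(-2))) = y/(((13 + F)*(-2))) = y/(-26 - 2*F))
(29943 - 43821)*(A(135, -79) - 17053) = (29943 - 43821)*(-1*135/(26 + 2*(-79)) - 17053) = -13878*(-1*135/(26 - 158) - 17053) = -13878*(-1*135/(-132) - 17053) = -13878*(-1*135*(-1/132) - 17053) = -13878*(45/44 - 17053) = -13878*(-750287/44) = 5206241493/22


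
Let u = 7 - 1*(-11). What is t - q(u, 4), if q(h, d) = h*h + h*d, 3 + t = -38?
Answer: -437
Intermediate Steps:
t = -41 (t = -3 - 38 = -41)
u = 18 (u = 7 + 11 = 18)
q(h, d) = h² + d*h
t - q(u, 4) = -41 - 18*(4 + 18) = -41 - 18*22 = -41 - 1*396 = -41 - 396 = -437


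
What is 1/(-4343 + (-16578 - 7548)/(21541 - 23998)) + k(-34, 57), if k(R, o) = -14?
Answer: -49685069/3548875 ≈ -14.000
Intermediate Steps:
1/(-4343 + (-16578 - 7548)/(21541 - 23998)) + k(-34, 57) = 1/(-4343 + (-16578 - 7548)/(21541 - 23998)) - 14 = 1/(-4343 - 24126/(-2457)) - 14 = 1/(-4343 - 24126*(-1/2457)) - 14 = 1/(-4343 + 8042/819) - 14 = 1/(-3548875/819) - 14 = -819/3548875 - 14 = -49685069/3548875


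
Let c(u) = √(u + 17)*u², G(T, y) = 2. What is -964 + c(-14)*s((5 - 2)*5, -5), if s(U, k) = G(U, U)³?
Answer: -964 + 1568*√3 ≈ 1751.9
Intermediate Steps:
c(u) = u²*√(17 + u) (c(u) = √(17 + u)*u² = u²*√(17 + u))
s(U, k) = 8 (s(U, k) = 2³ = 8)
-964 + c(-14)*s((5 - 2)*5, -5) = -964 + ((-14)²*√(17 - 14))*8 = -964 + (196*√3)*8 = -964 + 1568*√3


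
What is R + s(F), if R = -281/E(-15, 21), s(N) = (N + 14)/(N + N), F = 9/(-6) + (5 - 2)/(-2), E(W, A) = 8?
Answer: -887/24 ≈ -36.958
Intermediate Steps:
F = -3 (F = 9*(-⅙) + 3*(-½) = -3/2 - 3/2 = -3)
s(N) = (14 + N)/(2*N) (s(N) = (14 + N)/((2*N)) = (14 + N)*(1/(2*N)) = (14 + N)/(2*N))
R = -281/8 ≈ -35.125
R + s(F) = -281/8 + (½)*(14 - 3)/(-3) = -281/8 + (½)*(-⅓)*11 = -281/8 - 11/6 = -887/24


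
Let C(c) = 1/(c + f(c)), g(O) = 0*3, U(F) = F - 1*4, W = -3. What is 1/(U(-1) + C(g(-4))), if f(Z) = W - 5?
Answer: -8/41 ≈ -0.19512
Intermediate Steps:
U(F) = -4 + F (U(F) = F - 4 = -4 + F)
g(O) = 0
f(Z) = -8 (f(Z) = -3 - 5 = -8)
C(c) = 1/(-8 + c) (C(c) = 1/(c - 8) = 1/(-8 + c))
1/(U(-1) + C(g(-4))) = 1/((-4 - 1) + 1/(-8 + 0)) = 1/(-5 + 1/(-8)) = 1/(-5 - ⅛) = 1/(-41/8) = -8/41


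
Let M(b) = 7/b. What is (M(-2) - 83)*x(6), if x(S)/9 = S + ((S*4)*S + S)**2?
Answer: -17520921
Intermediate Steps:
x(S) = 9*S + 9*(S + 4*S**2)**2 (x(S) = 9*(S + ((S*4)*S + S)**2) = 9*(S + ((4*S)*S + S)**2) = 9*(S + (4*S**2 + S)**2) = 9*(S + (S + 4*S**2)**2) = 9*S + 9*(S + 4*S**2)**2)
(M(-2) - 83)*x(6) = (7/(-2) - 83)*(9*6*(1 + 6*(1 + 4*6)**2)) = (7*(-1/2) - 83)*(9*6*(1 + 6*(1 + 24)**2)) = (-7/2 - 83)*(9*6*(1 + 6*25**2)) = -1557*6*(1 + 6*625)/2 = -1557*6*(1 + 3750)/2 = -1557*6*3751/2 = -173/2*202554 = -17520921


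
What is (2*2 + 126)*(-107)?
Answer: -13910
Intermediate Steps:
(2*2 + 126)*(-107) = (4 + 126)*(-107) = 130*(-107) = -13910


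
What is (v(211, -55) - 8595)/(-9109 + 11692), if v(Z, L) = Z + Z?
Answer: -8173/2583 ≈ -3.1642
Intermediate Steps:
v(Z, L) = 2*Z
(v(211, -55) - 8595)/(-9109 + 11692) = (2*211 - 8595)/(-9109 + 11692) = (422 - 8595)/2583 = -8173*1/2583 = -8173/2583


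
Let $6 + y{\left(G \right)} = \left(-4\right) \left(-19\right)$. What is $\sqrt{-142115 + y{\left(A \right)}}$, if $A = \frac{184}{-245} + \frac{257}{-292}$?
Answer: $i \sqrt{142045} \approx 376.89 i$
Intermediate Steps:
$A = - \frac{116693}{71540}$ ($A = 184 \left(- \frac{1}{245}\right) + 257 \left(- \frac{1}{292}\right) = - \frac{184}{245} - \frac{257}{292} = - \frac{116693}{71540} \approx -1.6312$)
$y{\left(G \right)} = 70$ ($y{\left(G \right)} = -6 - -76 = -6 + 76 = 70$)
$\sqrt{-142115 + y{\left(A \right)}} = \sqrt{-142115 + 70} = \sqrt{-142045} = i \sqrt{142045}$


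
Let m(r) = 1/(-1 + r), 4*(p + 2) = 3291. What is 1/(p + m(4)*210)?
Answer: 4/3563 ≈ 0.0011226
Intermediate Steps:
p = 3283/4 (p = -2 + (1/4)*3291 = -2 + 3291/4 = 3283/4 ≈ 820.75)
1/(p + m(4)*210) = 1/(3283/4 + 210/(-1 + 4)) = 1/(3283/4 + 210/3) = 1/(3283/4 + (1/3)*210) = 1/(3283/4 + 70) = 1/(3563/4) = 4/3563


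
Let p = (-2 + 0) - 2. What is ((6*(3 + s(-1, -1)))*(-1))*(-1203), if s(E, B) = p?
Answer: -7218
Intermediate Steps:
p = -4 (p = -2 - 2 = -4)
s(E, B) = -4
((6*(3 + s(-1, -1)))*(-1))*(-1203) = ((6*(3 - 4))*(-1))*(-1203) = ((6*(-1))*(-1))*(-1203) = -6*(-1)*(-1203) = 6*(-1203) = -7218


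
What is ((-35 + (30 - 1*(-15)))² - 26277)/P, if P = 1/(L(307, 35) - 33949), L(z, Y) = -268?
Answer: 895698409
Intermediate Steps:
P = -1/34217 (P = 1/(-268 - 33949) = 1/(-34217) = -1/34217 ≈ -2.9225e-5)
((-35 + (30 - 1*(-15)))² - 26277)/P = ((-35 + (30 - 1*(-15)))² - 26277)/(-1/34217) = ((-35 + (30 + 15))² - 26277)*(-34217) = ((-35 + 45)² - 26277)*(-34217) = (10² - 26277)*(-34217) = (100 - 26277)*(-34217) = -26177*(-34217) = 895698409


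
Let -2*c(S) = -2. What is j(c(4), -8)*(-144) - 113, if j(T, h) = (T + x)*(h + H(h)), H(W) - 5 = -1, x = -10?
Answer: -5297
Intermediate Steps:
c(S) = 1 (c(S) = -½*(-2) = 1)
H(W) = 4 (H(W) = 5 - 1 = 4)
j(T, h) = (-10 + T)*(4 + h) (j(T, h) = (T - 10)*(h + 4) = (-10 + T)*(4 + h))
j(c(4), -8)*(-144) - 113 = (-40 - 10*(-8) + 4*1 + 1*(-8))*(-144) - 113 = (-40 + 80 + 4 - 8)*(-144) - 113 = 36*(-144) - 113 = -5184 - 113 = -5297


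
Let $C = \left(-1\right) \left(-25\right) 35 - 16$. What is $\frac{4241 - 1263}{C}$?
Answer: $\frac{2978}{859} \approx 3.4668$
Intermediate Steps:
$C = 859$ ($C = 25 \cdot 35 - 16 = 875 - 16 = 859$)
$\frac{4241 - 1263}{C} = \frac{4241 - 1263}{859} = \left(4241 - 1263\right) \frac{1}{859} = 2978 \cdot \frac{1}{859} = \frac{2978}{859}$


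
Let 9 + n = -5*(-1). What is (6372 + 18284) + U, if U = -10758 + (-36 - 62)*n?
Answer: 14290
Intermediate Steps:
n = -4 (n = -9 - 5*(-1) = -9 + 5 = -4)
U = -10366 (U = -10758 + (-36 - 62)*(-4) = -10758 - 98*(-4) = -10758 + 392 = -10366)
(6372 + 18284) + U = (6372 + 18284) - 10366 = 24656 - 10366 = 14290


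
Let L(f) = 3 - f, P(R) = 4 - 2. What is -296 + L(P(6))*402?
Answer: 106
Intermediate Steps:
P(R) = 2
-296 + L(P(6))*402 = -296 + (3 - 1*2)*402 = -296 + (3 - 2)*402 = -296 + 1*402 = -296 + 402 = 106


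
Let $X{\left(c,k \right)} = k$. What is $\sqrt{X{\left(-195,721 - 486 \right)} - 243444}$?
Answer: $i \sqrt{243209} \approx 493.16 i$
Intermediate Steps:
$\sqrt{X{\left(-195,721 - 486 \right)} - 243444} = \sqrt{\left(721 - 486\right) - 243444} = \sqrt{235 - 243444} = \sqrt{-243209} = i \sqrt{243209}$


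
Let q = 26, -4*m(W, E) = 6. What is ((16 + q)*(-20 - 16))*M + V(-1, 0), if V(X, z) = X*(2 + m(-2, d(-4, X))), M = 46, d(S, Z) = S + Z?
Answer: -139105/2 ≈ -69553.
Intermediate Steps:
m(W, E) = -3/2 (m(W, E) = -¼*6 = -3/2)
V(X, z) = X/2 (V(X, z) = X*(2 - 3/2) = X*(½) = X/2)
((16 + q)*(-20 - 16))*M + V(-1, 0) = ((16 + 26)*(-20 - 16))*46 + (½)*(-1) = (42*(-36))*46 - ½ = -1512*46 - ½ = -69552 - ½ = -139105/2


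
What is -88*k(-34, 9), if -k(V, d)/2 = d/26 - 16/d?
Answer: -29480/117 ≈ -251.97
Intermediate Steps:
k(V, d) = 32/d - d/13 (k(V, d) = -2*(d/26 - 16/d) = -2*(-16/d + d/26) = 32/d - d/13)
-88*k(-34, 9) = -88*(32/9 - 1/13*9) = -88*(32*(1/9) - 9/13) = -88*(32/9 - 9/13) = -88*335/117 = -29480/117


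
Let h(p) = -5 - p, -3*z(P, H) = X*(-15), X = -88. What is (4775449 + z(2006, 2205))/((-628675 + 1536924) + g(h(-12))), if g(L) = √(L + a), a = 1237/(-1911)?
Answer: 8287810452199551/1576414946095771 - 66850126*√118365/1576414946095771 ≈ 5.2574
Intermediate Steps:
a = -1237/1911 (a = 1237*(-1/1911) = -1237/1911 ≈ -0.64731)
z(P, H) = -440 (z(P, H) = -(-88)*(-15)/3 = -⅓*1320 = -440)
g(L) = √(-1237/1911 + L) (g(L) = √(L - 1237/1911) = √(-1237/1911 + L))
(4775449 + z(2006, 2205))/((-628675 + 1536924) + g(h(-12))) = (4775449 - 440)/((-628675 + 1536924) + √(-48243 + 74529*(-5 - 1*(-12)))/273) = 4775009/(908249 + √(-48243 + 74529*(-5 + 12))/273) = 4775009/(908249 + √(-48243 + 74529*7)/273) = 4775009/(908249 + √(-48243 + 521703)/273) = 4775009/(908249 + √473460/273) = 4775009/(908249 + (2*√118365)/273) = 4775009/(908249 + 2*√118365/273)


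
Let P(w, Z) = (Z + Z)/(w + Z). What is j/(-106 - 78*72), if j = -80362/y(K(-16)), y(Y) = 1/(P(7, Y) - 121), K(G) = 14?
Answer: -14424979/8583 ≈ -1680.6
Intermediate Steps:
P(w, Z) = 2*Z/(Z + w) (P(w, Z) = (2*Z)/(Z + w) = 2*Z/(Z + w))
y(Y) = 1/(-121 + 2*Y/(7 + Y)) (y(Y) = 1/(2*Y/(Y + 7) - 121) = 1/(2*Y/(7 + Y) - 121) = 1/(-121 + 2*Y/(7 + Y)))
j = 28849958/3 (j = -80362*7*(-121 - 17*14)/(7 + 14) = -80362/((⅐)*21/(-121 - 238)) = -80362/((⅐)*21/(-359)) = -80362/((⅐)*(-1/359)*21) = -80362/(-3/359) = -80362*(-359/3) = 28849958/3 ≈ 9.6167e+6)
j/(-106 - 78*72) = 28849958/(3*(-106 - 78*72)) = 28849958/(3*(-106 - 5616)) = (28849958/3)/(-5722) = (28849958/3)*(-1/5722) = -14424979/8583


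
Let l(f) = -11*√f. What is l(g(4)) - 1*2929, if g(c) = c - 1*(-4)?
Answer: -2929 - 22*√2 ≈ -2960.1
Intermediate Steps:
g(c) = 4 + c (g(c) = c + 4 = 4 + c)
l(g(4)) - 1*2929 = -11*√(4 + 4) - 1*2929 = -22*√2 - 2929 = -2929 - 22*√2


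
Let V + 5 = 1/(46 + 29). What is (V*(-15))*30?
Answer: 2244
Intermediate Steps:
V = -374/75 (V = -5 + 1/(46 + 29) = -5 + 1/75 = -374/75 ≈ -4.9867)
(V*(-15))*30 = -374/75*(-15)*30 = (374/5)*30 = 2244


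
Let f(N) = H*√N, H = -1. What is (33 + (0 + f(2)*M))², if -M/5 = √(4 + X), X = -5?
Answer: 1039 + 330*I*√2 ≈ 1039.0 + 466.69*I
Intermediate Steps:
f(N) = -√N
M = -5*I (M = -5*√(4 - 5) = -5*I ≈ -5.0*I)
(33 + (0 + f(2)*M))² = (33 + (0 + (-√2)*(-5*I)))² = (33 + (0 + 5*I*√2))² = (33 + 5*I*√2)²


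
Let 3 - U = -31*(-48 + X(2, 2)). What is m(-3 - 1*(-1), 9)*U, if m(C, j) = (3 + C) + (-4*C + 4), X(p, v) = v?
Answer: -18499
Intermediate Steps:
m(C, j) = 7 - 3*C (m(C, j) = (3 + C) + (4 - 4*C) = 7 - 3*C)
U = -1423 (U = 3 - (-31)*(-48 + 2) = 3 - (-31)*(-46) = 3 - 1*1426 = 3 - 1426 = -1423)
m(-3 - 1*(-1), 9)*U = (7 - 3*(-3 - 1*(-1)))*(-1423) = (7 - 3*(-3 + 1))*(-1423) = (7 - 3*(-2))*(-1423) = (7 + 6)*(-1423) = 13*(-1423) = -18499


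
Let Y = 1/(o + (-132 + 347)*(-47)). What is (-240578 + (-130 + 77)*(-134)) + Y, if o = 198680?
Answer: -44027736699/188575 ≈ -2.3348e+5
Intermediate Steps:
Y = 1/188575 (Y = 1/(198680 + (-132 + 347)*(-47)) = 1/(198680 + 215*(-47)) = 1/(198680 - 10105) = 1/188575 ≈ 5.3029e-6)
(-240578 + (-130 + 77)*(-134)) + Y = (-240578 + (-130 + 77)*(-134)) + 1/188575 = (-240578 - 53*(-134)) + 1/188575 = (-240578 + 7102) + 1/188575 = -233476 + 1/188575 = -44027736699/188575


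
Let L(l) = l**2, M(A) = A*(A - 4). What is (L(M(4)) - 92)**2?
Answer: 8464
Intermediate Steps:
M(A) = A*(-4 + A)
(L(M(4)) - 92)**2 = ((4*(-4 + 4))**2 - 92)**2 = ((4*0)**2 - 92)**2 = (0**2 - 92)**2 = (0 - 92)**2 = (-92)**2 = 8464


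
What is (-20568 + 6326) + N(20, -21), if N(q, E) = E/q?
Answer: -284861/20 ≈ -14243.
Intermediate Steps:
(-20568 + 6326) + N(20, -21) = (-20568 + 6326) - 21/20 = -14242 - 21*1/20 = -14242 - 21/20 = -284861/20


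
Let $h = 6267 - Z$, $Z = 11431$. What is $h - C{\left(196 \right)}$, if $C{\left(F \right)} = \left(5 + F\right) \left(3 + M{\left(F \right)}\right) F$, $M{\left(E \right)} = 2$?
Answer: $-202144$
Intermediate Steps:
$h = -5164$ ($h = 6267 - 11431 = -5164$)
$C{\left(F \right)} = F \left(25 + 5 F\right)$ ($C{\left(F \right)} = \left(5 + F\right) \left(3 + 2\right) F = \left(5 + F\right) 5 F = \left(25 + 5 F\right) F = F \left(25 + 5 F\right)$)
$h - C{\left(196 \right)} = -5164 - 5 \cdot 196 \left(5 + 196\right) = -5164 - 5 \cdot 196 \cdot 201 = -5164 - 196980 = -202144$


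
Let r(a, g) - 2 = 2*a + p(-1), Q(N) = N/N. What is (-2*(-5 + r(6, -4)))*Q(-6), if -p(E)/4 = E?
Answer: -26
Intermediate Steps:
Q(N) = 1
p(E) = -4*E
r(a, g) = 6 + 2*a (r(a, g) = 2 + (2*a - 4*(-1)) = 2 + (2*a + 4) = 2 + (4 + 2*a) = 6 + 2*a)
(-2*(-5 + r(6, -4)))*Q(-6) = -2*(-5 + (6 + 2*6))*1 = -2*(-5 + (6 + 12))*1 = -2*(-5 + 18)*1 = -2*13*1 = -26*1 = -26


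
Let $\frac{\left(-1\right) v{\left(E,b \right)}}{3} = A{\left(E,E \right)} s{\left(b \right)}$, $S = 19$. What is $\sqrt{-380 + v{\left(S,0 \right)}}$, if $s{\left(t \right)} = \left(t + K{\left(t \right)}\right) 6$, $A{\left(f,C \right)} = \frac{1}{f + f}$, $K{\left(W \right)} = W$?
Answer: $2 i \sqrt{95} \approx 19.494 i$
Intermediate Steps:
$A{\left(f,C \right)} = \frac{1}{2 f}$
$s{\left(t \right)} = 12 t$ ($s{\left(t \right)} = \left(t + t\right) 6 = 2 t 6 = 12 t$)
$v{\left(E,b \right)} = - \frac{18 b}{E}$ ($v{\left(E,b \right)} = - 3 \frac{1}{2 E} 12 b = - 3 \frac{6 b}{E} = - \frac{18 b}{E}$)
$\sqrt{-380 + v{\left(S,0 \right)}} = \sqrt{-380 - \frac{0}{19}} = \sqrt{-380 - 0 \cdot \frac{1}{19}} = \sqrt{-380 + 0} = \sqrt{-380} = 2 i \sqrt{95}$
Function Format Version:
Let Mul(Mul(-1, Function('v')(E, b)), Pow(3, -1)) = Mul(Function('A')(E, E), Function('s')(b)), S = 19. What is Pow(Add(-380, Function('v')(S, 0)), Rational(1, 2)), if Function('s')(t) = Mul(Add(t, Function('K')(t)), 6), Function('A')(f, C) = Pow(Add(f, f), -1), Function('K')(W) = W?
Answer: Mul(2, I, Pow(95, Rational(1, 2))) ≈ Mul(19.494, I)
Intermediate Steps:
Function('A')(f, C) = Mul(Rational(1, 2), Pow(f, -1)) (Function('A')(f, C) = Pow(Mul(2, f), -1) = Mul(Rational(1, 2), Pow(f, -1)))
Function('s')(t) = Mul(12, t) (Function('s')(t) = Mul(Add(t, t), 6) = Mul(Mul(2, t), 6) = Mul(12, t))
Function('v')(E, b) = Mul(-18, b, Pow(E, -1)) (Function('v')(E, b) = Mul(-3, Mul(Mul(Rational(1, 2), Pow(E, -1)), Mul(12, b))) = Mul(-3, Mul(6, b, Pow(E, -1))) = Mul(-18, b, Pow(E, -1)))
Pow(Add(-380, Function('v')(S, 0)), Rational(1, 2)) = Pow(Add(-380, Mul(-18, 0, Pow(19, -1))), Rational(1, 2)) = Pow(Add(-380, Mul(-18, 0, Rational(1, 19))), Rational(1, 2)) = Pow(Add(-380, 0), Rational(1, 2)) = Pow(-380, Rational(1, 2)) = Mul(2, I, Pow(95, Rational(1, 2)))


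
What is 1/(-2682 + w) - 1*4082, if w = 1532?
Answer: -4694301/1150 ≈ -4082.0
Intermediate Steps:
1/(-2682 + w) - 1*4082 = 1/(-2682 + 1532) - 1*4082 = 1/(-1150) - 4082 = -1/1150 - 4082 = -4694301/1150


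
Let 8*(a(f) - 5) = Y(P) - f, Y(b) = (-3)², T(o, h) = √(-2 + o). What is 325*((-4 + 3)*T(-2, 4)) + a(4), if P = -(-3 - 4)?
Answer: 45/8 - 650*I ≈ 5.625 - 650.0*I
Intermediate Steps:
P = 7 (P = -1*(-7) = 7)
Y(b) = 9
a(f) = 49/8 - f/8 (a(f) = 5 + (9 - f)/8 = 5 + (9/8 - f/8) = 49/8 - f/8)
325*((-4 + 3)*T(-2, 4)) + a(4) = 325*((-4 + 3)*√(-2 - 2)) + (49/8 - ⅛*4) = 325*(-√(-4)) + (49/8 - ½) = 325*(-2*I) + 45/8 = -650*I + 45/8 = 45/8 - 650*I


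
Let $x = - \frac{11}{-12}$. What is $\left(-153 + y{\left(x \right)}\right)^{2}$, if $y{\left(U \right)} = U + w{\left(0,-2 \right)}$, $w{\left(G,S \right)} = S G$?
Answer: $\frac{3330625}{144} \approx 23129.0$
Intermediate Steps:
$w{\left(G,S \right)} = G S$
$x = \frac{11}{12}$ ($x = \left(-11\right) \left(- \frac{1}{12}\right) = \frac{11}{12} \approx 0.91667$)
$y{\left(U \right)} = U$ ($y{\left(U \right)} = U + 0 \left(-2\right) = U + 0 = U$)
$\left(-153 + y{\left(x \right)}\right)^{2} = \left(-153 + \frac{11}{12}\right)^{2} = \left(- \frac{1825}{12}\right)^{2} = \frac{3330625}{144}$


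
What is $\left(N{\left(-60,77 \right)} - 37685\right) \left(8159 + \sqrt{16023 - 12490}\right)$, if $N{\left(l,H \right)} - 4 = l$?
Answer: $-307928819 - 37741 \sqrt{3533} \approx -3.1017 \cdot 10^{8}$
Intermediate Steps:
$N{\left(l,H \right)} = 4 + l$
$\left(N{\left(-60,77 \right)} - 37685\right) \left(8159 + \sqrt{16023 - 12490}\right) = \left(\left(4 - 60\right) - 37685\right) \left(8159 + \sqrt{16023 - 12490}\right) = \left(-56 - 37685\right) \left(8159 + \sqrt{3533}\right) = - 37741 \left(8159 + \sqrt{3533}\right) = -307928819 - 37741 \sqrt{3533}$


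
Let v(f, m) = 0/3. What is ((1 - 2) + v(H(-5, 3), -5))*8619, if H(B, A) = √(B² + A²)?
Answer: -8619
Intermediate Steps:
H(B, A) = √(A² + B²)
v(f, m) = 0 (v(f, m) = 0*(⅓) = 0)
((1 - 2) + v(H(-5, 3), -5))*8619 = ((1 - 2) + 0)*8619 = (-1 + 0)*8619 = -1*8619 = -8619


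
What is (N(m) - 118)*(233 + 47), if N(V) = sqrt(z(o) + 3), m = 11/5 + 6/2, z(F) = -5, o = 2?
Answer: -33040 + 280*I*sqrt(2) ≈ -33040.0 + 395.98*I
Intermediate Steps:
m = 26/5 (m = 11*(1/5) + 6*(1/2) = 11/5 + 3 = 26/5 ≈ 5.2000)
N(V) = I*sqrt(2) (N(V) = sqrt(-5 + 3) = sqrt(-2) = I*sqrt(2))
(N(m) - 118)*(233 + 47) = (I*sqrt(2) - 118)*(233 + 47) = (-118 + I*sqrt(2))*280 = -33040 + 280*I*sqrt(2)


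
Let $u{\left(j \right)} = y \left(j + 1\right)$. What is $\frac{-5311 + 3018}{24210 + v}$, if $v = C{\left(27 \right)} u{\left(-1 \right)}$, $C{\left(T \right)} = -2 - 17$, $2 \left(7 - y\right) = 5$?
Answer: $- \frac{2293}{24210} \approx -0.094713$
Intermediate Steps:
$y = \frac{9}{2}$ ($y = 7 - \frac{5}{2} = \frac{9}{2} \approx 4.5$)
$C{\left(T \right)} = -19$
$u{\left(j \right)} = \frac{9}{2} + \frac{9 j}{2}$ ($u{\left(j \right)} = \frac{9 \left(j + 1\right)}{2} = \frac{9 \left(1 + j\right)}{2} = \frac{9}{2} + \frac{9 j}{2}$)
$v = 0$ ($v = - 19 \left(\frac{9}{2} + \frac{9}{2} \left(-1\right)\right) = - 19 \left(\frac{9}{2} - \frac{9}{2}\right) = \left(-19\right) 0 = 0$)
$\frac{-5311 + 3018}{24210 + v} = \frac{-5311 + 3018}{24210 + 0} = - \frac{2293}{24210}$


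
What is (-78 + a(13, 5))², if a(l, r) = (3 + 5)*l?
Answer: 676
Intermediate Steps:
a(l, r) = 8*l
(-78 + a(13, 5))² = (-78 + 8*13)² = (-78 + 104)² = 26² = 676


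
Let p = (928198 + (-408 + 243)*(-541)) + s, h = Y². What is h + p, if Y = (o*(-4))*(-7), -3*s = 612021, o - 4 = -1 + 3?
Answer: 841680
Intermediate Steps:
o = 6 (o = 4 + (-1 + 3) = 4 + 2 = 6)
s = -204007 (s = -⅓*612021 = -204007)
Y = 168 (Y = (6*(-4))*(-7) = -24*(-7) = 168)
h = 28224 (h = 168² = 28224)
p = 813456 (p = (928198 + (-408 + 243)*(-541)) - 204007 = (928198 - 165*(-541)) - 204007 = (928198 + 89265) - 204007 = 1017463 - 204007 = 813456)
h + p = 28224 + 813456 = 841680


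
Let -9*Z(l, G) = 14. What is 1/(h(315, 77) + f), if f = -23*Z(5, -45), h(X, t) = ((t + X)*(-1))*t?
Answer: -9/271334 ≈ -3.3169e-5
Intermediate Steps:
Z(l, G) = -14/9 (Z(l, G) = -⅑*14 = -14/9)
h(X, t) = t*(-X - t) (h(X, t) = ((X + t)*(-1))*t = (-X - t)*t = t*(-X - t))
f = 322/9 (f = -23*(-14/9) = 322/9 ≈ 35.778)
1/(h(315, 77) + f) = 1/(-1*77*(315 + 77) + 322/9) = 1/(-1*77*392 + 322/9) = 1/(-30184 + 322/9) = 1/(-271334/9) = -9/271334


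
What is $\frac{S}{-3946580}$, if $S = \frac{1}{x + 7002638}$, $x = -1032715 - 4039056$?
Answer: $- \frac{1}{7620321084860} \approx -1.3123 \cdot 10^{-13}$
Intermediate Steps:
$x = -5071771$
$S = \frac{1}{1930867}$ ($S = \frac{1}{-5071771 + 7002638} = \frac{1}{1930867} \approx 5.179 \cdot 10^{-7}$)
$\frac{S}{-3946580} = \frac{1}{1930867 \left(-3946580\right)} = \frac{1}{1930867} \left(- \frac{1}{3946580}\right) = - \frac{1}{7620321084860}$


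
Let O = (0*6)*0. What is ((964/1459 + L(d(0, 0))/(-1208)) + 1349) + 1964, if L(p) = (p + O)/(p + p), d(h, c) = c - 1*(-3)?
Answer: 11680467037/3524944 ≈ 3313.7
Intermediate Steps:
d(h, c) = 3 + c (d(h, c) = c + 3 = 3 + c)
O = 0 (O = 0*0 = 0)
L(p) = 1/2 (L(p) = (p + 0)/(p + p) = p/((2*p)) = p*(1/(2*p)) = 1/2)
((964/1459 + L(d(0, 0))/(-1208)) + 1349) + 1964 = ((964/1459 + (1/2)/(-1208)) + 1349) + 1964 = ((964*(1/1459) + (1/2)*(-1/1208)) + 1349) + 1964 = ((964/1459 - 1/2416) + 1349) + 1964 = (2327565/3524944 + 1349) + 1964 = 4757477021/3524944 + 1964 = 11680467037/3524944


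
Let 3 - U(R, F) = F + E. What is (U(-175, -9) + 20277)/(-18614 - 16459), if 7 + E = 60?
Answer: -20236/35073 ≈ -0.57697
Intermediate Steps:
E = 53 (E = -7 + 60 = 53)
U(R, F) = -50 - F (U(R, F) = 3 - (F + 53) = 3 - (53 + F) = 3 + (-53 - F) = -50 - F)
(U(-175, -9) + 20277)/(-18614 - 16459) = ((-50 - 1*(-9)) + 20277)/(-18614 - 16459) = ((-50 + 9) + 20277)/(-35073) = (-41 + 20277)*(-1/35073) = 20236*(-1/35073) = -20236/35073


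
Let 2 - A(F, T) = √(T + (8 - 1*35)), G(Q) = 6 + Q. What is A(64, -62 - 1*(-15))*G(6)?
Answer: 24 - 12*I*√74 ≈ 24.0 - 103.23*I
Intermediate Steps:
A(F, T) = 2 - √(-27 + T) (A(F, T) = 2 - √(T + (8 - 1*35)) = 2 - √(T + (8 - 35)) = 2 - √(T - 27) = 2 - √(-27 + T))
A(64, -62 - 1*(-15))*G(6) = (2 - √(-27 + (-62 - 1*(-15))))*(6 + 6) = (2 - √(-27 + (-62 + 15)))*12 = (2 - √(-27 - 47))*12 = (2 - √(-74))*12 = (2 - I*√74)*12 = 24 - 12*I*√74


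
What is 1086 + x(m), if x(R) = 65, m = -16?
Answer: 1151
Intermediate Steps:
1086 + x(m) = 1086 + 65 = 1151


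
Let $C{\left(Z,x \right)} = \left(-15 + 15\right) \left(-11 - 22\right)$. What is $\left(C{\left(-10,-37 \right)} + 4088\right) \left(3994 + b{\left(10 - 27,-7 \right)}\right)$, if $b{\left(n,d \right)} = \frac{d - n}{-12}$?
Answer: $\frac{48972196}{3} \approx 1.6324 \cdot 10^{7}$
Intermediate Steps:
$C{\left(Z,x \right)} = 0$ ($C{\left(Z,x \right)} = 0 \left(-33\right) = 0$)
$b{\left(n,d \right)} = - \frac{d}{12} + \frac{n}{12}$ ($b{\left(n,d \right)} = \left(d - n\right) \left(- \frac{1}{12}\right) = - \frac{d}{12} + \frac{n}{12}$)
$\left(C{\left(-10,-37 \right)} + 4088\right) \left(3994 + b{\left(10 - 27,-7 \right)}\right) = \left(0 + 4088\right) \left(3994 + \left(\left(- \frac{1}{12}\right) \left(-7\right) + \frac{10 - 27}{12}\right)\right) = 4088 \left(3994 + \left(\frac{7}{12} + \frac{10 - 27}{12}\right)\right) = 4088 \left(3994 + \left(\frac{7}{12} + \frac{1}{12} \left(-17\right)\right)\right) = 4088 \left(3994 + \left(\frac{7}{12} - \frac{17}{12}\right)\right) = 4088 \left(3994 - \frac{5}{6}\right) = 4088 \cdot \frac{23959}{6} = \frac{48972196}{3}$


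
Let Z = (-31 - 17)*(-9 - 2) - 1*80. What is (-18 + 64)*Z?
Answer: 20608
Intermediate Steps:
Z = 448 (Z = -48*(-11) - 80 = 528 - 80 = 448)
(-18 + 64)*Z = (-18 + 64)*448 = 46*448 = 20608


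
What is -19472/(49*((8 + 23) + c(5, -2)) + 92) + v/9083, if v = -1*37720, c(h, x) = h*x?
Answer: -219148296/10182043 ≈ -21.523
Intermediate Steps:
v = -37720
-19472/(49*((8 + 23) + c(5, -2)) + 92) + v/9083 = -19472/(49*((8 + 23) + 5*(-2)) + 92) - 37720/9083 = -19472/(49*(31 - 10) + 92) - 37720*1/9083 = -19472/(49*21 + 92) - 37720/9083 = -19472/(1029 + 92) - 37720/9083 = -19472/1121 - 37720/9083 = -219148296/10182043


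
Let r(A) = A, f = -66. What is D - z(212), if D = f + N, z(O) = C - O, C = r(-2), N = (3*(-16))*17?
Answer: -668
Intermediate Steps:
N = -816 (N = -48*17 = -816)
C = -2
z(O) = -2 - O
D = -882 (D = -66 - 816 = -882)
D - z(212) = -882 - (-2 - 1*212) = -882 - (-2 - 212) = -882 - 1*(-214) = -882 + 214 = -668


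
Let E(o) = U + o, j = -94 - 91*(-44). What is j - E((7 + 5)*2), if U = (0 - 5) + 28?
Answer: 3863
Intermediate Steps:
U = 23 (U = -5 + 28 = 23)
j = 3910 (j = -94 + 4004 = 3910)
E(o) = 23 + o
j - E((7 + 5)*2) = 3910 - (23 + (7 + 5)*2) = 3910 - (23 + 12*2) = 3910 - (23 + 24) = 3910 - 1*47 = 3910 - 47 = 3863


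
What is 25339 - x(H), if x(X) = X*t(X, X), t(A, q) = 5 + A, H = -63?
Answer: 21685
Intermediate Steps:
x(X) = X*(5 + X)
25339 - x(H) = 25339 - (-63)*(5 - 63) = 25339 - (-63)*(-58) = 25339 - 1*3654 = 25339 - 3654 = 21685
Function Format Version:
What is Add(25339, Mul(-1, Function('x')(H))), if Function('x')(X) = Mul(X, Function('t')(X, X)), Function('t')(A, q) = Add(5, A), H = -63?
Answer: 21685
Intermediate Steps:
Function('x')(X) = Mul(X, Add(5, X))
Add(25339, Mul(-1, Function('x')(H))) = Add(25339, Mul(-1, Mul(-63, Add(5, -63)))) = Add(25339, Mul(-1, Mul(-63, -58))) = Add(25339, Mul(-1, 3654)) = Add(25339, -3654) = 21685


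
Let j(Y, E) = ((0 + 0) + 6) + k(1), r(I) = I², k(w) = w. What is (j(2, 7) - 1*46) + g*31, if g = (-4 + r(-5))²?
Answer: 13632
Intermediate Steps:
j(Y, E) = 7 (j(Y, E) = ((0 + 0) + 6) + 1 = (0 + 6) + 1 = 6 + 1 = 7)
g = 441 (g = (-4 + (-5)²)² = (-4 + 25)² = 21² = 441)
(j(2, 7) - 1*46) + g*31 = (7 - 1*46) + 441*31 = (7 - 46) + 13671 = -39 + 13671 = 13632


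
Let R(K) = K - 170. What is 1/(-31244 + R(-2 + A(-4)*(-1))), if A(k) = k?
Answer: -1/31412 ≈ -3.1835e-5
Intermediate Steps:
R(K) = -170 + K
1/(-31244 + R(-2 + A(-4)*(-1))) = 1/(-31244 + (-170 + (-2 - 4*(-1)))) = 1/(-31244 + (-170 + (-2 + 4))) = 1/(-31244 + (-170 + 2)) = 1/(-31244 - 168) = 1/(-31412) = -1/31412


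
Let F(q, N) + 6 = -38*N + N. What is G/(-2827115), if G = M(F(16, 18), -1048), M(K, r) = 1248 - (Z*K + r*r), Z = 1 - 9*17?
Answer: 239840/565423 ≈ 0.42418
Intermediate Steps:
Z = -152 (Z = 1 - 153 = -152)
F(q, N) = -6 - 37*N (F(q, N) = -6 + (-38*N + N) = -6 - 37*N)
M(K, r) = 1248 - r² + 152*K (M(K, r) = 1248 - (-152*K + r*r) = 1248 - (-152*K + r²) = 1248 - (r² - 152*K) = 1248 + (-r² + 152*K) = 1248 - r² + 152*K)
G = -1199200 (G = 1248 - 1*(-1048)² + 152*(-6 - 37*18) = 1248 - 1*1098304 + 152*(-6 - 666) = 1248 - 1098304 + 152*(-672) = 1248 - 1098304 - 102144 = -1199200)
G/(-2827115) = -1199200/(-2827115) = -1199200*(-1/2827115) = 239840/565423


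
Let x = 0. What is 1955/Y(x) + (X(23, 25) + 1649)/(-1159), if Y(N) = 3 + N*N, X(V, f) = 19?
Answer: 2260841/3477 ≈ 650.23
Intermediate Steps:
Y(N) = 3 + N**2
1955/Y(x) + (X(23, 25) + 1649)/(-1159) = 1955/(3 + 0**2) + (19 + 1649)/(-1159) = 1955/(3 + 0) + 1668*(-1/1159) = 1955/3 - 1668/1159 = 2260841/3477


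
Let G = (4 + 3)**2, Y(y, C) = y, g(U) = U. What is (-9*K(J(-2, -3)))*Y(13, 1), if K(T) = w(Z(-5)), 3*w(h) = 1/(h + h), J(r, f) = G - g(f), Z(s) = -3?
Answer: 13/2 ≈ 6.5000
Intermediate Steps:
G = 49 (G = 7**2 = 49)
J(r, f) = 49 - f
w(h) = 1/(6*h) (w(h) = 1/(3*(h + h)) = 1/(3*((2*h))) = (1/(2*h))/3 = 1/(6*h))
K(T) = -1/18 (K(T) = (1/6)/(-3) = (1/6)*(-1/3) = -1/18)
(-9*K(J(-2, -3)))*Y(13, 1) = -9*(-1/18)*13 = (1/2)*13 = 13/2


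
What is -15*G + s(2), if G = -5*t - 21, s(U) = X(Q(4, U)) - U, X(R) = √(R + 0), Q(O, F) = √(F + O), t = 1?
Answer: 388 + 6^(¼) ≈ 389.56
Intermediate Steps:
X(R) = √R
s(U) = (4 + U)^(¼) - U (s(U) = √(√(U + 4)) - U = √(√(4 + U)) - U = (4 + U)^(¼) - U)
G = -26 (G = -5*1 - 21 = -5 - 21 = -26)
-15*G + s(2) = -15*(-26) + ((4 + 2)^(¼) - 1*2) = 390 + (6^(¼) - 2) = 390 + (-2 + 6^(¼)) = 388 + 6^(¼)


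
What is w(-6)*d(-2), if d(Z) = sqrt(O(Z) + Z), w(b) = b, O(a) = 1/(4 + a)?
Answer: -3*I*sqrt(6) ≈ -7.3485*I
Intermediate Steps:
d(Z) = sqrt(Z + 1/(4 + Z)) (d(Z) = sqrt(1/(4 + Z) + Z) = sqrt(Z + 1/(4 + Z)))
w(-6)*d(-2) = -6*sqrt(1 - 2*(4 - 2))/sqrt(4 - 2) = -6*sqrt(2)*sqrt(1 - 2*2)/2 = -6*sqrt(2)*sqrt(1 - 4)/2 = -6*I*sqrt(6)/2 = -3*I*sqrt(6)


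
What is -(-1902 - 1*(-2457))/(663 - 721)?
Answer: 555/58 ≈ 9.5690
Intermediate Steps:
-(-1902 - 1*(-2457))/(663 - 721) = -(-1902 + 2457)/(-58) = -555*(-1)/58 = -1*(-555/58) = 555/58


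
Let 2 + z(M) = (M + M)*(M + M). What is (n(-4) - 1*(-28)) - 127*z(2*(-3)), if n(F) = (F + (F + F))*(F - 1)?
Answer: -17946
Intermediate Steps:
z(M) = -2 + 4*M**2 (z(M) = -2 + (M + M)*(M + M) = -2 + (2*M)*(2*M) = -2 + 4*M**2)
n(F) = 3*F*(-1 + F) (n(F) = (F + 2*F)*(-1 + F) = (3*F)*(-1 + F) = 3*F*(-1 + F))
(n(-4) - 1*(-28)) - 127*z(2*(-3)) = (3*(-4)*(-1 - 4) - 1*(-28)) - 127*(-2 + 4*(2*(-3))**2) = (3*(-4)*(-5) + 28) - 127*(-2 + 4*(-6)**2) = (60 + 28) - 127*(-2 + 4*36) = 88 - 127*(-2 + 144) = 88 - 127*142 = 88 - 18034 = -17946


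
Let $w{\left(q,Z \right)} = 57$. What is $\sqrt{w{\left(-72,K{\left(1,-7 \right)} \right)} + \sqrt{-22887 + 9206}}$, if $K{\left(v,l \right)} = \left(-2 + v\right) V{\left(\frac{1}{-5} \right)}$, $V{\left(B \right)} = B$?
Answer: $\sqrt{57 + i \sqrt{13681}} \approx 9.6725 + 6.0463 i$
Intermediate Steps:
$K{\left(v,l \right)} = \frac{2}{5} - \frac{v}{5}$ ($K{\left(v,l \right)} = \frac{-2 + v}{-5} = \left(-2 + v\right) \left(- \frac{1}{5}\right) = \frac{2}{5} - \frac{v}{5}$)
$\sqrt{w{\left(-72,K{\left(1,-7 \right)} \right)} + \sqrt{-22887 + 9206}} = \sqrt{57 + \sqrt{-22887 + 9206}} = \sqrt{57 + \sqrt{-13681}} = \sqrt{57 + i \sqrt{13681}}$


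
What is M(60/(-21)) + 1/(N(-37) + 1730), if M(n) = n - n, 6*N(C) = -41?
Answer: 6/10339 ≈ 0.00058033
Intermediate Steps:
N(C) = -41/6 (N(C) = (1/6)*(-41) = -41/6)
M(n) = 0
M(60/(-21)) + 1/(N(-37) + 1730) = 0 + 1/(-41/6 + 1730) = 0 + 1/(10339/6) = 0 + 6/10339 = 6/10339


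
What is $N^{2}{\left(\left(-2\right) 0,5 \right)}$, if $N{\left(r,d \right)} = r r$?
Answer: $0$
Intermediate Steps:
$N{\left(r,d \right)} = r^{2}$
$N^{2}{\left(\left(-2\right) 0,5 \right)} = \left(\left(\left(-2\right) 0\right)^{2}\right)^{2} = \left(0^{2}\right)^{2} = 0^{2} = 0$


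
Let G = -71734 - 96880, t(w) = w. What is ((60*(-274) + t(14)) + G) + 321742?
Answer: 136702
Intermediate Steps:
G = -168614
((60*(-274) + t(14)) + G) + 321742 = ((60*(-274) + 14) - 168614) + 321742 = ((-16440 + 14) - 168614) + 321742 = (-16426 - 168614) + 321742 = -185040 + 321742 = 136702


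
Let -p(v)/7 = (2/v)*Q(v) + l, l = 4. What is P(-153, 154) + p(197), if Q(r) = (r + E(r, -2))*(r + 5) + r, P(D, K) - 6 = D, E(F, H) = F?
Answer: -5845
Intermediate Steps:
P(D, K) = 6 + D
Q(r) = r + 2*r*(5 + r) (Q(r) = (r + r)*(r + 5) + r = (2*r)*(5 + r) + r = 2*r*(5 + r) + r = r + 2*r*(5 + r))
p(v) = -182 - 28*v (p(v) = -7*((2/v)*(v*(11 + 2*v)) + 4) = -7*((22 + 4*v) + 4) = -7*(26 + 4*v) = -182 - 28*v)
P(-153, 154) + p(197) = (6 - 153) + (-182 - 28*197) = -147 + (-182 - 5516) = -147 - 5698 = -5845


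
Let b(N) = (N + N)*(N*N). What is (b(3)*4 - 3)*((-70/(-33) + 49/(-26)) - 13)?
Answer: -777521/286 ≈ -2718.6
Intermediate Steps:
b(N) = 2*N**3 (b(N) = (2*N)*N**2 = 2*N**3)
(b(3)*4 - 3)*((-70/(-33) + 49/(-26)) - 13) = ((2*3**3)*4 - 3)*((-70/(-33) + 49/(-26)) - 13) = ((2*27)*4 - 3)*((-70*(-1/33) + 49*(-1/26)) - 13) = (54*4 - 3)*((70/33 - 49/26) - 13) = (216 - 3)*(203/858 - 13) = 213*(-10951/858) = -777521/286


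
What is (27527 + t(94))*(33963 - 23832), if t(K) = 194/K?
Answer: 13108156446/47 ≈ 2.7890e+8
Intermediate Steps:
(27527 + t(94))*(33963 - 23832) = (27527 + 194/94)*(33963 - 23832) = (27527 + 194*(1/94))*10131 = (27527 + 97/47)*10131 = (1293866/47)*10131 = 13108156446/47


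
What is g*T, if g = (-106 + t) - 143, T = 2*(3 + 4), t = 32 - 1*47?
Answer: -3696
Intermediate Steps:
t = -15 (t = 32 - 47 = -15)
T = 14 (T = 2*7 = 14)
g = -264 (g = (-106 - 15) - 143 = -121 - 143 = -264)
g*T = -264*14 = -3696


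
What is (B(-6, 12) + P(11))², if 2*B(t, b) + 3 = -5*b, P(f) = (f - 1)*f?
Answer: 24649/4 ≈ 6162.3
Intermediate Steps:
P(f) = f*(-1 + f) (P(f) = (-1 + f)*f = f*(-1 + f))
B(t, b) = -3/2 - 5*b/2 (B(t, b) = -3/2 + (-5*b)/2 = -3/2 - 5*b/2)
(B(-6, 12) + P(11))² = ((-3/2 - 5/2*12) + 11*(-1 + 11))² = ((-3/2 - 30) + 11*10)² = (-63/2 + 110)² = (157/2)² = 24649/4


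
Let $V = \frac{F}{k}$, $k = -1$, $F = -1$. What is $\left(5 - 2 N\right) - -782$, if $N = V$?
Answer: $785$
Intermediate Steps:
$V = 1$ ($V = - \frac{1}{-1} = \left(-1\right) \left(-1\right) = 1$)
$N = 1$
$\left(5 - 2 N\right) - -782 = \left(5 - 2\right) - -782 = \left(5 - 2\right) + 782 = 3 + 782 = 785$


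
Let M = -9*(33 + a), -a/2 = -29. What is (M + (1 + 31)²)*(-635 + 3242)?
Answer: 534435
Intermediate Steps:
a = 58 (a = -2*(-29) = 58)
M = -819 (M = -9*(33 + 58) = -9*91 = -819)
(M + (1 + 31)²)*(-635 + 3242) = (-819 + (1 + 31)²)*(-635 + 3242) = (-819 + 32²)*2607 = (-819 + 1024)*2607 = 205*2607 = 534435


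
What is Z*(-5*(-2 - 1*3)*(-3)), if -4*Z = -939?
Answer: -70425/4 ≈ -17606.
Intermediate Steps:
Z = 939/4 (Z = -¼*(-939) = 939/4 ≈ 234.75)
Z*(-5*(-2 - 1*3)*(-3)) = 939*(-5*(-2 - 1*3)*(-3))/4 = 939*(-5*(-2 - 3)*(-3))/4 = 939*(-5*(-5)*(-3))/4 = 939*(25*(-3))/4 = (939/4)*(-75) = -70425/4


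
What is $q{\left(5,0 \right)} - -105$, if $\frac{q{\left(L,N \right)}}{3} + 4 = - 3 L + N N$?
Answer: $48$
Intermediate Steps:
$q{\left(L,N \right)} = -12 - 9 L + 3 N^{2}$ ($q{\left(L,N \right)} = -12 + 3 \left(- 3 L + N N\right) = -12 + 3 \left(- 3 L + N^{2}\right) = -12 + 3 \left(N^{2} - 3 L\right) = -12 - \left(- 3 N^{2} + 9 L\right) = -12 - 9 L + 3 N^{2}$)
$q{\left(5,0 \right)} - -105 = \left(-12 - 45 + 3 \cdot 0^{2}\right) - -105 = \left(-12 - 45 + 3 \cdot 0\right) + 105 = \left(-12 - 45 + 0\right) + 105 = -57 + 105 = 48$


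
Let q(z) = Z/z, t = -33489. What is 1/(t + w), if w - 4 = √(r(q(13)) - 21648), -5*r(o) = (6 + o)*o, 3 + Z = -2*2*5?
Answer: -5658965/189494101284 - 13*I*√3658259/189494101284 ≈ -2.9864e-5 - 1.3122e-7*I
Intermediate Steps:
Z = -23 (Z = -3 - 2*2*5 = -3 - 4*5 = -3 - 20 = -23)
q(z) = -23/z
r(o) = -o*(6 + o)/5 (r(o) = -(6 + o)*o/5 = -o*(6 + o)/5)
w = 4 + I*√3658259/13 (w = 4 + √(-(-23/13)*(6 - 23/13)/5 - 21648) = 4 + √(-(-23*1/13)*(6 - 23*1/13)/5 - 21648) = 4 + √(-⅕*(-23/13)*(6 - 23/13) - 21648) = 4 + √(-⅕*(-23/13)*55/13 - 21648) = 4 + √(253/169 - 21648) = 4 + √(-3658259/169) = 4 + I*√3658259/13 ≈ 4.0 + 147.13*I)
1/(t + w) = 1/(-33489 + (4 + I*√3658259/13)) = 1/(-33485 + I*√3658259/13)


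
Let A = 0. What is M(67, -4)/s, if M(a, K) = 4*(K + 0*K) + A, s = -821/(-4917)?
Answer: -78672/821 ≈ -95.825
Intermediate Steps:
s = 821/4917 (s = -821*(-1/4917) = 821/4917 ≈ 0.16697)
M(a, K) = 4*K (M(a, K) = 4*(K + 0*K) + 0 = 4*(K + 0) + 0 = 4*K + 0 = 4*K)
M(67, -4)/s = (4*(-4))/(821/4917) = -16*4917/821 = -78672/821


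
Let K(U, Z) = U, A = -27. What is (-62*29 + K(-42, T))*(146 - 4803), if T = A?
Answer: 8568880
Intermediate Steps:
T = -27
(-62*29 + K(-42, T))*(146 - 4803) = (-62*29 - 42)*(146 - 4803) = (-1798 - 42)*(-4657) = -1840*(-4657) = 8568880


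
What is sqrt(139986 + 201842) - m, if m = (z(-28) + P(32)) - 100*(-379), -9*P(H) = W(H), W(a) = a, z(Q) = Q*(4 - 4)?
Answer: -341068/9 + 2*sqrt(85457) ≈ -37312.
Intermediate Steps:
z(Q) = 0 (z(Q) = Q*0 = 0)
P(H) = -H/9
m = 341068/9 (m = (0 - 1/9*32) - 100*(-379) = (0 - 32/9) + 37900 = -32/9 + 37900 = 341068/9 ≈ 37896.)
sqrt(139986 + 201842) - m = sqrt(139986 + 201842) - 1*341068/9 = sqrt(341828) - 341068/9 = 2*sqrt(85457) - 341068/9 = -341068/9 + 2*sqrt(85457)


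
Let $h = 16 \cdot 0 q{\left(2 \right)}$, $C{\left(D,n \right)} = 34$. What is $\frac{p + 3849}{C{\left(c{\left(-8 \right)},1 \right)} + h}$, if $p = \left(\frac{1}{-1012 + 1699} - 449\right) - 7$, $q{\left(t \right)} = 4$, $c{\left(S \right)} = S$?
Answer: $\frac{1165496}{11679} \approx 99.794$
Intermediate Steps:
$h = 0$ ($h = 16 \cdot 0 \cdot 4 = 0 \cdot 4 = 0$)
$p = - \frac{313271}{687}$ ($p = \left(\frac{1}{687} - 449\right) - 7 = - \frac{308462}{687} - 7 = - \frac{313271}{687} \approx -456.0$)
$\frac{p + 3849}{C{\left(c{\left(-8 \right)},1 \right)} + h} = \frac{- \frac{313271}{687} + 3849}{34 + 0} = \frac{2330992}{687 \cdot 34} = \frac{2330992}{687} \cdot \frac{1}{34} = \frac{1165496}{11679}$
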